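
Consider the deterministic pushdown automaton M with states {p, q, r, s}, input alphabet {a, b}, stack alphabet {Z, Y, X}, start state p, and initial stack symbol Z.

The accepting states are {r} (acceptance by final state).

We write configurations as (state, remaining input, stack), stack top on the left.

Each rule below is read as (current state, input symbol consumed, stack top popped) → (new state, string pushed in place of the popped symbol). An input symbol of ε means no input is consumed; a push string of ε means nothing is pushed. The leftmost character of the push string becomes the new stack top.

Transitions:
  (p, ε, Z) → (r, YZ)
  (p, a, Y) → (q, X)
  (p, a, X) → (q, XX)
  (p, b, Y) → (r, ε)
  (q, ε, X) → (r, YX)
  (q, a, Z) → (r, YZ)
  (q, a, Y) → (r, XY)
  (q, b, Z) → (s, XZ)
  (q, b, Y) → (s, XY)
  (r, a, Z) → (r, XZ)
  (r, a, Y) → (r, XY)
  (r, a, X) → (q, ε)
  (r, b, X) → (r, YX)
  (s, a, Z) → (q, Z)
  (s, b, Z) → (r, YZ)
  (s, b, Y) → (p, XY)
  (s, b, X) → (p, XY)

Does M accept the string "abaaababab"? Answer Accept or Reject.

(p, abaaababab, Z)
  ε-move, top Z: go to r, push YZ → (r, abaaababab, YZ)
  read a, top Y: go to r, push XY → (r, baaababab, XYZ)
  read b, top X: go to r, push YX → (r, aaababab, YXYZ)
  read a, top Y: go to r, push XY → (r, aababab, XYXYZ)
  read a, top X: go to q, push ε → (q, ababab, YXYZ)
  read a, top Y: go to r, push XY → (r, babab, XYXYZ)
  read b, top X: go to r, push YX → (r, abab, YXYXYZ)
  read a, top Y: go to r, push XY → (r, bab, XYXYXYZ)
  read b, top X: go to r, push YX → (r, ab, YXYXYXYZ)
  read a, top Y: go to r, push XY → (r, b, XYXYXYXYZ)
  read b, top X: go to r, push YX → (r, ε, YXYXYXYXYZ)
All input consumed; state r ∈ F.

Accept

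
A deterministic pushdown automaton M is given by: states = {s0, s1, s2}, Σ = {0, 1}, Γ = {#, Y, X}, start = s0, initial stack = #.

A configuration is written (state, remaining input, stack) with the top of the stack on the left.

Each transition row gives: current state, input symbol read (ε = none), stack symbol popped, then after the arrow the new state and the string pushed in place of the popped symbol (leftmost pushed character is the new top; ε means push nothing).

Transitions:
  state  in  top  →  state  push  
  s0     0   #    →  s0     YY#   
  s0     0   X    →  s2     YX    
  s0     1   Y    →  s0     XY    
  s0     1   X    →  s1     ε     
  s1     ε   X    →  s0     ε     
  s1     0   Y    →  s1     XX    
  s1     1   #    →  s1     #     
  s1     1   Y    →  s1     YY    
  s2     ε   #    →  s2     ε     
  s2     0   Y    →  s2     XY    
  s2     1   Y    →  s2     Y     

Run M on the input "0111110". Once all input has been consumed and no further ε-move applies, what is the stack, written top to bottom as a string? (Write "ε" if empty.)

(s0, 0111110, #) ⊢ (s0, 111110, YY#) ⊢ (s0, 11110, XYY#) ⊢ (s1, 1110, YY#) ⊢ (s1, 110, YYY#) ⊢ (s1, 10, YYYY#) ⊢ (s1, 0, YYYYY#) ⊢ (s1, ε, XXYYYY#) ⊢ (s0, ε, XYYYY#)
All input consumed in state s0 with stack XYYYY#.

XYYYY#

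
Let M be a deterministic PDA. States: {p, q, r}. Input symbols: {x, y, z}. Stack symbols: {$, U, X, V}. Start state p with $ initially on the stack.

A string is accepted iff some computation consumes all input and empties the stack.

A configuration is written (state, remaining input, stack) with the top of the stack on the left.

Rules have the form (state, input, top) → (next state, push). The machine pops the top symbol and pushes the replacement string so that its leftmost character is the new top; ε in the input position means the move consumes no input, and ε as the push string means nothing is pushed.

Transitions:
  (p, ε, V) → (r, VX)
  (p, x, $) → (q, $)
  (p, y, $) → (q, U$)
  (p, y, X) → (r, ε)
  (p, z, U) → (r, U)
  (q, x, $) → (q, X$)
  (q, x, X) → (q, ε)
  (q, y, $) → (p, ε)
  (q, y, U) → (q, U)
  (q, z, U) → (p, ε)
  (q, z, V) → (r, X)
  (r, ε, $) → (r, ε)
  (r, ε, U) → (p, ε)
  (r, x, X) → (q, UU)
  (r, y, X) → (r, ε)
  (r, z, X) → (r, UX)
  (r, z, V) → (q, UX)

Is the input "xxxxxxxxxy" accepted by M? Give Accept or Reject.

Accept

(p, xxxxxxxxxy, $)
  read x, top $: go to q, push $ → (q, xxxxxxxxy, $)
  read x, top $: go to q, push X$ → (q, xxxxxxxy, X$)
  read x, top X: go to q, push ε → (q, xxxxxxy, $)
  read x, top $: go to q, push X$ → (q, xxxxxy, X$)
  read x, top X: go to q, push ε → (q, xxxxy, $)
  read x, top $: go to q, push X$ → (q, xxxy, X$)
  read x, top X: go to q, push ε → (q, xxy, $)
  read x, top $: go to q, push X$ → (q, xy, X$)
  read x, top X: go to q, push ε → (q, y, $)
  read y, top $: go to p, push ε → (p, ε, ε)
All input consumed and the stack is empty.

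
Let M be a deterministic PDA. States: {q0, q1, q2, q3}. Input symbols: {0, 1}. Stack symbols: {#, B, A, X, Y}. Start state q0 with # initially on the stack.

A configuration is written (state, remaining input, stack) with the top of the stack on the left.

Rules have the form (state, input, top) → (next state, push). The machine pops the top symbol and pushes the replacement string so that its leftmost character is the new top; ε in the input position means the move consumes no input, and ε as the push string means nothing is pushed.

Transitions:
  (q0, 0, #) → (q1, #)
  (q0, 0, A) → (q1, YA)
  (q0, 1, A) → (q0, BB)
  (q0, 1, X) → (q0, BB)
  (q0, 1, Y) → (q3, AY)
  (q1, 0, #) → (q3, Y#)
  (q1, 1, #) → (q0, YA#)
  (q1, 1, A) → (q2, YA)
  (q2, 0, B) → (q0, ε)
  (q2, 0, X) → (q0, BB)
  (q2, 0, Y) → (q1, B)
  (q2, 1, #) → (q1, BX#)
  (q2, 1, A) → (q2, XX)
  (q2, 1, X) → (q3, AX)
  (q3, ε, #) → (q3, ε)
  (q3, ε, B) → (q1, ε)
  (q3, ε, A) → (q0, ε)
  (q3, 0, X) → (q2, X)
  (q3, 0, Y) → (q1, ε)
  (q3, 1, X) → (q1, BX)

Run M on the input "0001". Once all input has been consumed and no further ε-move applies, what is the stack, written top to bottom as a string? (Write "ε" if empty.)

YA#

(q0, 0001, #)
  read 0, top #: go to q1, push # → (q1, 001, #)
  read 0, top #: go to q3, push Y# → (q3, 01, Y#)
  read 0, top Y: go to q1, push ε → (q1, 1, #)
  read 1, top #: go to q0, push YA# → (q0, ε, YA#)
All input consumed in state q0 with stack YA#.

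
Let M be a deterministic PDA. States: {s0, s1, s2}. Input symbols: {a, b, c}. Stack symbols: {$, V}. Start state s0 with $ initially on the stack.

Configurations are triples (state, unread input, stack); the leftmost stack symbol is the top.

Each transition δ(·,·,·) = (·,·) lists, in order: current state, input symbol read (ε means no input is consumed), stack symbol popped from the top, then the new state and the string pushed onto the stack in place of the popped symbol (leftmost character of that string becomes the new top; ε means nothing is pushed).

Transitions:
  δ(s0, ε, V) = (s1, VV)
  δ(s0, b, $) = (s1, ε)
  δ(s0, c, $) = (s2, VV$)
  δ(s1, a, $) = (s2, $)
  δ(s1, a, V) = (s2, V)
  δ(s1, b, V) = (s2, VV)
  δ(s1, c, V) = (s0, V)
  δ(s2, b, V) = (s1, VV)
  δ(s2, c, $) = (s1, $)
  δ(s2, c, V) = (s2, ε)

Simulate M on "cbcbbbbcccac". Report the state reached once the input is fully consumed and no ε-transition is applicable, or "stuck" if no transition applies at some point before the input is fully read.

(s0, cbcbbbbcccac, $)
  read c, top $: go to s2, push VV$ → (s2, bcbbbbcccac, VV$)
  read b, top V: go to s1, push VV → (s1, cbbbbcccac, VVV$)
  read c, top V: go to s0, push V → (s0, bbbbcccac, VVV$)
  ε-move, top V: go to s1, push VV → (s1, bbbbcccac, VVVV$)
  read b, top V: go to s2, push VV → (s2, bbbcccac, VVVVV$)
  read b, top V: go to s1, push VV → (s1, bbcccac, VVVVVV$)
  read b, top V: go to s2, push VV → (s2, bcccac, VVVVVVV$)
  read b, top V: go to s1, push VV → (s1, cccac, VVVVVVVV$)
  read c, top V: go to s0, push V → (s0, ccac, VVVVVVVV$)
  ε-move, top V: go to s1, push VV → (s1, ccac, VVVVVVVVV$)
  read c, top V: go to s0, push V → (s0, cac, VVVVVVVVV$)
  ε-move, top V: go to s1, push VV → (s1, cac, VVVVVVVVVV$)
  read c, top V: go to s0, push V → (s0, ac, VVVVVVVVVV$)
  ε-move, top V: go to s1, push VV → (s1, ac, VVVVVVVVVVV$)
  read a, top V: go to s2, push V → (s2, c, VVVVVVVVVVV$)
  read c, top V: go to s2, push ε → (s2, ε, VVVVVVVVVV$)
All input consumed; M is in state s2.

s2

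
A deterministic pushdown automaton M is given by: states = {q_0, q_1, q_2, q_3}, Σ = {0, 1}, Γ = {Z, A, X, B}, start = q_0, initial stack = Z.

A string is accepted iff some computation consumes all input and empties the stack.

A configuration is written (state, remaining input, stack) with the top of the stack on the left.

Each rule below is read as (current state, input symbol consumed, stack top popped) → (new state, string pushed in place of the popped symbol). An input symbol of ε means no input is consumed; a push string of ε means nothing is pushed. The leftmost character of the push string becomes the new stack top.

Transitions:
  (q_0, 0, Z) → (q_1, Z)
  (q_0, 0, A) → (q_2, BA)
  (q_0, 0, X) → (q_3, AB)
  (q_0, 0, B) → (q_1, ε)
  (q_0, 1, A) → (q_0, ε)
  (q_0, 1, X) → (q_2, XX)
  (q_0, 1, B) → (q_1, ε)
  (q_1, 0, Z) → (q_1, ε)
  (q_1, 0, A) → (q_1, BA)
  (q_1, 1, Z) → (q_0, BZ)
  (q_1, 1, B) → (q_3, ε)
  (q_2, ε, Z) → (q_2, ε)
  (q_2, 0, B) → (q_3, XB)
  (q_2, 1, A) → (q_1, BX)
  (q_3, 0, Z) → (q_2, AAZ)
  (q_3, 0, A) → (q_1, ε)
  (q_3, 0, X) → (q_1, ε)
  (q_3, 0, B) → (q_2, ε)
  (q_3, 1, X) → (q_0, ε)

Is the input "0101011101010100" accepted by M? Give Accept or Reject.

Accept

(q_0, 0101011101010100, Z)
  read 0, top Z: go to q_1, push Z → (q_1, 101011101010100, Z)
  read 1, top Z: go to q_0, push BZ → (q_0, 01011101010100, BZ)
  read 0, top B: go to q_1, push ε → (q_1, 1011101010100, Z)
  read 1, top Z: go to q_0, push BZ → (q_0, 011101010100, BZ)
  read 0, top B: go to q_1, push ε → (q_1, 11101010100, Z)
  read 1, top Z: go to q_0, push BZ → (q_0, 1101010100, BZ)
  read 1, top B: go to q_1, push ε → (q_1, 101010100, Z)
  read 1, top Z: go to q_0, push BZ → (q_0, 01010100, BZ)
  read 0, top B: go to q_1, push ε → (q_1, 1010100, Z)
  read 1, top Z: go to q_0, push BZ → (q_0, 010100, BZ)
  read 0, top B: go to q_1, push ε → (q_1, 10100, Z)
  read 1, top Z: go to q_0, push BZ → (q_0, 0100, BZ)
  read 0, top B: go to q_1, push ε → (q_1, 100, Z)
  read 1, top Z: go to q_0, push BZ → (q_0, 00, BZ)
  read 0, top B: go to q_1, push ε → (q_1, 0, Z)
  read 0, top Z: go to q_1, push ε → (q_1, ε, ε)
All input consumed and the stack is empty.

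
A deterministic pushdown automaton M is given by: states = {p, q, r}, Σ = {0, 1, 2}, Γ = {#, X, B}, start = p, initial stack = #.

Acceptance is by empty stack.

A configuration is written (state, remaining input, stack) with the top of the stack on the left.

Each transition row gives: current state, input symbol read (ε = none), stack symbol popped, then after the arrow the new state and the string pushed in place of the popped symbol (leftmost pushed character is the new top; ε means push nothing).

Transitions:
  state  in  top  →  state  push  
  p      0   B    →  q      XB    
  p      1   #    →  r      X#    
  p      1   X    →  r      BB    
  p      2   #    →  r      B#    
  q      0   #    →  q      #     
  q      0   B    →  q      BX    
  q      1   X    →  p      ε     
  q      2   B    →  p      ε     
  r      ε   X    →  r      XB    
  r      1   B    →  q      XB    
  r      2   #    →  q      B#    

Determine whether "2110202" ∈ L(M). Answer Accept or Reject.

(p, 2110202, #)
  read 2, top #: go to r, push B# → (r, 110202, B#)
  read 1, top B: go to q, push XB → (q, 10202, XB#)
  read 1, top X: go to p, push ε → (p, 0202, B#)
  read 0, top B: go to q, push XB → (q, 202, XB#)
No transition applies at (q, 202, XB#); input not fully consumed.

Reject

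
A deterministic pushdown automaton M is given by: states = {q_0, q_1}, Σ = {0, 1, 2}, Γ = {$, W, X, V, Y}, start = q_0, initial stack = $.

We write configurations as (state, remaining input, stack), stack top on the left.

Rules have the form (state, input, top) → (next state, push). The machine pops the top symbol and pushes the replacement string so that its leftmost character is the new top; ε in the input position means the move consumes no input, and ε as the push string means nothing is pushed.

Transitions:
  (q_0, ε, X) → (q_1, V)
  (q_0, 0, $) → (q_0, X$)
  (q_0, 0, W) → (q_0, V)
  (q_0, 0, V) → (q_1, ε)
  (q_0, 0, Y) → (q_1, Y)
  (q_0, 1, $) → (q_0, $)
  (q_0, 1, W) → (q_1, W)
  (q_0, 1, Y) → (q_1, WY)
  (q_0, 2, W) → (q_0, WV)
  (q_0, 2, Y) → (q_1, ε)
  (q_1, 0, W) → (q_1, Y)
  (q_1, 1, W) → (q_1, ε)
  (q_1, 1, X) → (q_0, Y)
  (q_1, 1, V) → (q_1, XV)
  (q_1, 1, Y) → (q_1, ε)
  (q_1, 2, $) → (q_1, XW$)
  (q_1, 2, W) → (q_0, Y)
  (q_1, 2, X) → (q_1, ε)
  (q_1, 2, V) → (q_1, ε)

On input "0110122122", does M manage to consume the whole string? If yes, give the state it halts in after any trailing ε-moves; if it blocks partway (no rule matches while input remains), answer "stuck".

q_0

(q_0, 0110122122, $) ⊢ (q_0, 110122122, X$) ⊢ (q_1, 110122122, V$) ⊢ (q_1, 10122122, XV$) ⊢ (q_0, 0122122, YV$) ⊢ (q_1, 122122, YV$) ⊢ (q_1, 22122, V$) ⊢ (q_1, 2122, $) ⊢ (q_1, 122, XW$) ⊢ (q_0, 22, YW$) ⊢ (q_1, 2, W$) ⊢ (q_0, ε, Y$)
All input consumed; M is in state q_0.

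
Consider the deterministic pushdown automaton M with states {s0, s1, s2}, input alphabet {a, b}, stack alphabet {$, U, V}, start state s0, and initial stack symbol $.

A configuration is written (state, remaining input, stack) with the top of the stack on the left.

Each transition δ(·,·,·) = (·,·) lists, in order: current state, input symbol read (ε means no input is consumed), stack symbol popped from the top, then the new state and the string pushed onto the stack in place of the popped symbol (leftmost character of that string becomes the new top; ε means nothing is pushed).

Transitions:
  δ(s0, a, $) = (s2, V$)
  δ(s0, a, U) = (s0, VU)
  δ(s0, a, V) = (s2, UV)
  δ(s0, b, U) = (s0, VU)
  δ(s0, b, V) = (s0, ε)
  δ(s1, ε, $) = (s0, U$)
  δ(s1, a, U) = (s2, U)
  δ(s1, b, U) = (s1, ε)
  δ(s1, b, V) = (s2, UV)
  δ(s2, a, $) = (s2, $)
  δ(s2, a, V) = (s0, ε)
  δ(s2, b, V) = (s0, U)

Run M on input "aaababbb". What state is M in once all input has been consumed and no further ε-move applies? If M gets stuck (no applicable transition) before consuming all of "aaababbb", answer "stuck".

(s0, aaababbb, $)
  read a, top $: go to s2, push V$ → (s2, aababbb, V$)
  read a, top V: go to s0, push ε → (s0, ababbb, $)
  read a, top $: go to s2, push V$ → (s2, babbb, V$)
  read b, top V: go to s0, push U → (s0, abbb, U$)
  read a, top U: go to s0, push VU → (s0, bbb, VU$)
  read b, top V: go to s0, push ε → (s0, bb, U$)
  read b, top U: go to s0, push VU → (s0, b, VU$)
  read b, top V: go to s0, push ε → (s0, ε, U$)
All input consumed; M is in state s0.

s0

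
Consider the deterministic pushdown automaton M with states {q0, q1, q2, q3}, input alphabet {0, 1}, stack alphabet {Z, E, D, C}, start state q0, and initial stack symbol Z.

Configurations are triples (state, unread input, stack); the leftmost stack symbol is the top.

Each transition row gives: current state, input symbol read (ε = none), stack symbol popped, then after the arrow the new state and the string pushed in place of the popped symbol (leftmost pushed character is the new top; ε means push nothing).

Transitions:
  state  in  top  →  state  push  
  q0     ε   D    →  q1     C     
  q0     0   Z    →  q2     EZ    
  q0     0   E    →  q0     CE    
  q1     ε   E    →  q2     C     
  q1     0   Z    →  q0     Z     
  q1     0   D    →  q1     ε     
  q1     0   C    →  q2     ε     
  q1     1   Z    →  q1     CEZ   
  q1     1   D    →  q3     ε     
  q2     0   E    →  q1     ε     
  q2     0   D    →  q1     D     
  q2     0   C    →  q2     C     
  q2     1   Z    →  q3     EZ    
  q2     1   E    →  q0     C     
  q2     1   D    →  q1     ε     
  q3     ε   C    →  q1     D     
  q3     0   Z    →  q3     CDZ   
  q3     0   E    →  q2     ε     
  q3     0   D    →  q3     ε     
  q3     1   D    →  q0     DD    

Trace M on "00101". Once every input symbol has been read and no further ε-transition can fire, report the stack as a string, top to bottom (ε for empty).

CZ

(q0, 00101, Z)
  read 0, top Z: go to q2, push EZ → (q2, 0101, EZ)
  read 0, top E: go to q1, push ε → (q1, 101, Z)
  read 1, top Z: go to q1, push CEZ → (q1, 01, CEZ)
  read 0, top C: go to q2, push ε → (q2, 1, EZ)
  read 1, top E: go to q0, push C → (q0, ε, CZ)
All input consumed in state q0 with stack CZ.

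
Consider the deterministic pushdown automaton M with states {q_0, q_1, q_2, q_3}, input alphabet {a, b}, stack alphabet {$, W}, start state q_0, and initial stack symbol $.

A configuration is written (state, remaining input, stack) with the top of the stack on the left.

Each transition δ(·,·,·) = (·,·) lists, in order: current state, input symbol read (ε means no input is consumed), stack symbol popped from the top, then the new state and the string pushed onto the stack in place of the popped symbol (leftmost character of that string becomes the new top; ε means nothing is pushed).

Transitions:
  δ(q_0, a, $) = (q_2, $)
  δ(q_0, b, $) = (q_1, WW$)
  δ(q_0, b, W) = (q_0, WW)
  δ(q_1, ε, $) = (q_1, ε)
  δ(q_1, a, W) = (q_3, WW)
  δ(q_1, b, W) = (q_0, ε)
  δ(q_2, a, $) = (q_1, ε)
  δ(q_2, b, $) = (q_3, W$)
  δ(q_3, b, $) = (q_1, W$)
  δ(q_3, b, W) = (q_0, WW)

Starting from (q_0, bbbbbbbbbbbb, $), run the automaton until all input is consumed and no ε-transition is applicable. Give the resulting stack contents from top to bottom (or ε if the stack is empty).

WWWWWWWWWWW$

(q_0, bbbbbbbbbbbb, $) ⊢ (q_1, bbbbbbbbbbb, WW$) ⊢ (q_0, bbbbbbbbbb, W$) ⊢ (q_0, bbbbbbbbb, WW$) ⊢ (q_0, bbbbbbbb, WWW$) ⊢ (q_0, bbbbbbb, WWWW$) ⊢ (q_0, bbbbbb, WWWWW$) ⊢ (q_0, bbbbb, WWWWWW$) ⊢ (q_0, bbbb, WWWWWWW$) ⊢ (q_0, bbb, WWWWWWWW$) ⊢ (q_0, bb, WWWWWWWWW$) ⊢ (q_0, b, WWWWWWWWWW$) ⊢ (q_0, ε, WWWWWWWWWWW$)
All input consumed in state q_0 with stack WWWWWWWWWWW$.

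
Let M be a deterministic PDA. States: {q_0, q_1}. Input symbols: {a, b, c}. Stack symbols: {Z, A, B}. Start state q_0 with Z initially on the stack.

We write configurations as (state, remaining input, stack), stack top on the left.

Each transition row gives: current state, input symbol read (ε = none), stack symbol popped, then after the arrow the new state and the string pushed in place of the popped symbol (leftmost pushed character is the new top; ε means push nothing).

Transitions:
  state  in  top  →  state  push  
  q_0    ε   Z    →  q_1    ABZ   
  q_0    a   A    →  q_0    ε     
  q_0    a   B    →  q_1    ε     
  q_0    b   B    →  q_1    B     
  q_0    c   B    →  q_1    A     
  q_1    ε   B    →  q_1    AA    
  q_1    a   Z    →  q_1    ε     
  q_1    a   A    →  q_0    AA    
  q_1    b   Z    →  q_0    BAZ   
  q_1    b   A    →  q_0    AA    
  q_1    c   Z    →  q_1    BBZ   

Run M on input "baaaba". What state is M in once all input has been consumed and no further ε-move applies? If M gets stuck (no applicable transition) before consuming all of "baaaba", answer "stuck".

q_1

(q_0, baaaba, Z) ⊢ (q_1, baaaba, ABZ) ⊢ (q_0, aaaba, AABZ) ⊢ (q_0, aaba, ABZ) ⊢ (q_0, aba, BZ) ⊢ (q_1, ba, Z) ⊢ (q_0, a, BAZ) ⊢ (q_1, ε, AZ)
All input consumed; M is in state q_1.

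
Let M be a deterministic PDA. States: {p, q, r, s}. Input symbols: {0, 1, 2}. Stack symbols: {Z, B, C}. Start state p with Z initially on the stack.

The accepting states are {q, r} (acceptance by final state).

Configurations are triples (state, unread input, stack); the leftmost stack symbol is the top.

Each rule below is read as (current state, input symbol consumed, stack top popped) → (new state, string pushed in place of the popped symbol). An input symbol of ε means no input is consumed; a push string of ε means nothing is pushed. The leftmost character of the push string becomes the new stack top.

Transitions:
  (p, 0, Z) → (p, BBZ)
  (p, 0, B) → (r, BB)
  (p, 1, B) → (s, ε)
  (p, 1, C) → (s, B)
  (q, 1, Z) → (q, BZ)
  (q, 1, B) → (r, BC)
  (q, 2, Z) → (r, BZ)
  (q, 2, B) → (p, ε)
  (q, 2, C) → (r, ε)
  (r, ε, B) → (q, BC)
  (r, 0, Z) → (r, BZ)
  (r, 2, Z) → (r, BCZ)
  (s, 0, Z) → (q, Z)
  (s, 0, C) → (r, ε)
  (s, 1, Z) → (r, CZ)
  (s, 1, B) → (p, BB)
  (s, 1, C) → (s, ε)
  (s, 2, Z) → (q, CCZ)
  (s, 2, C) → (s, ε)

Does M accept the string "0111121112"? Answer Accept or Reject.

(p, 0111121112, Z)
  read 0, top Z: go to p, push BBZ → (p, 111121112, BBZ)
  read 1, top B: go to s, push ε → (s, 11121112, BZ)
  read 1, top B: go to p, push BB → (p, 1121112, BBZ)
  read 1, top B: go to s, push ε → (s, 121112, BZ)
  read 1, top B: go to p, push BB → (p, 21112, BBZ)
No transition applies at (p, 21112, BBZ); input not fully consumed.

Reject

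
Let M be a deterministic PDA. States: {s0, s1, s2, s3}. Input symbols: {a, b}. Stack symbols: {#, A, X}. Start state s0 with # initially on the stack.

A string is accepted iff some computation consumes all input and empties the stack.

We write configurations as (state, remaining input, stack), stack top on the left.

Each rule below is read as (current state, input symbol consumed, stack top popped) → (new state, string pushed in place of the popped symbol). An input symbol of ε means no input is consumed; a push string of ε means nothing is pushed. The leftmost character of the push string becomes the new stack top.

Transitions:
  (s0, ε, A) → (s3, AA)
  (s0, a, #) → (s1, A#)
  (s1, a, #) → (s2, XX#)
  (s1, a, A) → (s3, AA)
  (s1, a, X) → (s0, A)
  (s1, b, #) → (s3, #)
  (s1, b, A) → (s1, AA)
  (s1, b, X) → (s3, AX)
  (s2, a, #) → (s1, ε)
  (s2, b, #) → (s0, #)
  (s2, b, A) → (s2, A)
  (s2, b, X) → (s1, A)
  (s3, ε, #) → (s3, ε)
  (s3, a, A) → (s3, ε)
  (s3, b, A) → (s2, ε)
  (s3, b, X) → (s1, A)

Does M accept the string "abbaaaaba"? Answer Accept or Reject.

Accept

(s0, abbaaaaba, #) ⊢ (s1, bbaaaaba, A#) ⊢ (s1, baaaaba, AA#) ⊢ (s1, aaaaba, AAA#) ⊢ (s3, aaaba, AAAA#) ⊢ (s3, aaba, AAA#) ⊢ (s3, aba, AA#) ⊢ (s3, ba, A#) ⊢ (s2, a, #) ⊢ (s1, ε, ε)
All input consumed and the stack is empty.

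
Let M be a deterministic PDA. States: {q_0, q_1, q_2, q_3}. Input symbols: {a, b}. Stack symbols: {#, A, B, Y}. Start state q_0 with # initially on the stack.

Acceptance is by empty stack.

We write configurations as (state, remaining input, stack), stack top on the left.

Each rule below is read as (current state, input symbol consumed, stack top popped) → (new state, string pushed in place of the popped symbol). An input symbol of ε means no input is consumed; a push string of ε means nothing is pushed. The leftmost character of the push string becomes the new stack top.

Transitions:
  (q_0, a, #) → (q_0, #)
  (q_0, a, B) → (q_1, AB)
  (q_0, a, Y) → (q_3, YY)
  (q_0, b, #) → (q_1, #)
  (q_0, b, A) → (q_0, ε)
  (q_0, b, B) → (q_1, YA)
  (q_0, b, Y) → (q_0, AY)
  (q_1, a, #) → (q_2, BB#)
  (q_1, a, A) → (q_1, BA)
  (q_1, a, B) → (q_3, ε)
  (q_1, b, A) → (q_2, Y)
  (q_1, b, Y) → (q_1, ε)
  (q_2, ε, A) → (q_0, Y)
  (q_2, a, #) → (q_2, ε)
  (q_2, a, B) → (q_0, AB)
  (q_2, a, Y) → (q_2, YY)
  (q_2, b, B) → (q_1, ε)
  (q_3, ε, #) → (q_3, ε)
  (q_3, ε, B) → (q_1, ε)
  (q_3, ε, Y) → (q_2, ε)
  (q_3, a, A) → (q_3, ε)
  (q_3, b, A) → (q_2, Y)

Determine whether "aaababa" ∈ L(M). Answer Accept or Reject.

(q_0, aaababa, #)
  read a, top #: go to q_0, push # → (q_0, aababa, #)
  read a, top #: go to q_0, push # → (q_0, ababa, #)
  read a, top #: go to q_0, push # → (q_0, baba, #)
  read b, top #: go to q_1, push # → (q_1, aba, #)
  read a, top #: go to q_2, push BB# → (q_2, ba, BB#)
  read b, top B: go to q_1, push ε → (q_1, a, B#)
  read a, top B: go to q_3, push ε → (q_3, ε, #)
  ε-move, top #: go to q_3, push ε → (q_3, ε, ε)
All input consumed and the stack is empty.

Accept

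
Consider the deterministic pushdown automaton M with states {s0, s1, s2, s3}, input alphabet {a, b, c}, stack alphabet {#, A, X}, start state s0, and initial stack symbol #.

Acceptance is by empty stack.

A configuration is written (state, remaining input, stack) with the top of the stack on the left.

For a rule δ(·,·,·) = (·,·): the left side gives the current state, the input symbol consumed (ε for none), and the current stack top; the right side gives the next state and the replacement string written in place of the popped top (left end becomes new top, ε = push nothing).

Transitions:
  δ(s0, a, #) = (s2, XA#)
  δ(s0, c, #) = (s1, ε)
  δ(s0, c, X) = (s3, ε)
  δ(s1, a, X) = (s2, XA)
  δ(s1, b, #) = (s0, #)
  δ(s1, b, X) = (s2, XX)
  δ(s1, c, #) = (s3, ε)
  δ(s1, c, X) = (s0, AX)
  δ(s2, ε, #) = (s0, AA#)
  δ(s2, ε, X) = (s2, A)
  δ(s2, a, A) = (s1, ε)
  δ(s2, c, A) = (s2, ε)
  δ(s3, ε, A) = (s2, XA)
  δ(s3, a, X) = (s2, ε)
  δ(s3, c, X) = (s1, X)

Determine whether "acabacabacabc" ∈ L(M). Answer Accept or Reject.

Accept

(s0, acabacabacabc, #)
  read a, top #: go to s2, push XA# → (s2, cabacabacabc, XA#)
  ε-move, top X: go to s2, push A → (s2, cabacabacabc, AA#)
  read c, top A: go to s2, push ε → (s2, abacabacabc, A#)
  read a, top A: go to s1, push ε → (s1, bacabacabc, #)
  read b, top #: go to s0, push # → (s0, acabacabc, #)
  read a, top #: go to s2, push XA# → (s2, cabacabc, XA#)
  ε-move, top X: go to s2, push A → (s2, cabacabc, AA#)
  read c, top A: go to s2, push ε → (s2, abacabc, A#)
  read a, top A: go to s1, push ε → (s1, bacabc, #)
  read b, top #: go to s0, push # → (s0, acabc, #)
  read a, top #: go to s2, push XA# → (s2, cabc, XA#)
  ε-move, top X: go to s2, push A → (s2, cabc, AA#)
  read c, top A: go to s2, push ε → (s2, abc, A#)
  read a, top A: go to s1, push ε → (s1, bc, #)
  read b, top #: go to s0, push # → (s0, c, #)
  read c, top #: go to s1, push ε → (s1, ε, ε)
All input consumed and the stack is empty.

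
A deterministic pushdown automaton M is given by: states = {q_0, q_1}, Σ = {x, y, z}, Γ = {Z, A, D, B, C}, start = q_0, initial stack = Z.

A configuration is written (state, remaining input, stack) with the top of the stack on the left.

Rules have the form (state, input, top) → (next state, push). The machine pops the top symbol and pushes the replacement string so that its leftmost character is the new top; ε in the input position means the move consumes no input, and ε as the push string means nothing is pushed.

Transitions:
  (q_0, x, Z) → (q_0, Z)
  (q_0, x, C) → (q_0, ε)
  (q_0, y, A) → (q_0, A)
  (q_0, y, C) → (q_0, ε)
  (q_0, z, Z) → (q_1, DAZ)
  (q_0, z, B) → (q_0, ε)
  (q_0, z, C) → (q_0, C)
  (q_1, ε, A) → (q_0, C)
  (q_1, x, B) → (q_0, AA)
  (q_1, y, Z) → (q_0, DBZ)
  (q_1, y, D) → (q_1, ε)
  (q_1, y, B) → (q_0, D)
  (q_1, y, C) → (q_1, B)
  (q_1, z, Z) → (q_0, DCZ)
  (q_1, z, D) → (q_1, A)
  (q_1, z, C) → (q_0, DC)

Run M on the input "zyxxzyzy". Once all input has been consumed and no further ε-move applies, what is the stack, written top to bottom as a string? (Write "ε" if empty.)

Z

(q_0, zyxxzyzy, Z)
  read z, top Z: go to q_1, push DAZ → (q_1, yxxzyzy, DAZ)
  read y, top D: go to q_1, push ε → (q_1, xxzyzy, AZ)
  ε-move, top A: go to q_0, push C → (q_0, xxzyzy, CZ)
  read x, top C: go to q_0, push ε → (q_0, xzyzy, Z)
  read x, top Z: go to q_0, push Z → (q_0, zyzy, Z)
  read z, top Z: go to q_1, push DAZ → (q_1, yzy, DAZ)
  read y, top D: go to q_1, push ε → (q_1, zy, AZ)
  ε-move, top A: go to q_0, push C → (q_0, zy, CZ)
  read z, top C: go to q_0, push C → (q_0, y, CZ)
  read y, top C: go to q_0, push ε → (q_0, ε, Z)
All input consumed in state q_0 with stack Z.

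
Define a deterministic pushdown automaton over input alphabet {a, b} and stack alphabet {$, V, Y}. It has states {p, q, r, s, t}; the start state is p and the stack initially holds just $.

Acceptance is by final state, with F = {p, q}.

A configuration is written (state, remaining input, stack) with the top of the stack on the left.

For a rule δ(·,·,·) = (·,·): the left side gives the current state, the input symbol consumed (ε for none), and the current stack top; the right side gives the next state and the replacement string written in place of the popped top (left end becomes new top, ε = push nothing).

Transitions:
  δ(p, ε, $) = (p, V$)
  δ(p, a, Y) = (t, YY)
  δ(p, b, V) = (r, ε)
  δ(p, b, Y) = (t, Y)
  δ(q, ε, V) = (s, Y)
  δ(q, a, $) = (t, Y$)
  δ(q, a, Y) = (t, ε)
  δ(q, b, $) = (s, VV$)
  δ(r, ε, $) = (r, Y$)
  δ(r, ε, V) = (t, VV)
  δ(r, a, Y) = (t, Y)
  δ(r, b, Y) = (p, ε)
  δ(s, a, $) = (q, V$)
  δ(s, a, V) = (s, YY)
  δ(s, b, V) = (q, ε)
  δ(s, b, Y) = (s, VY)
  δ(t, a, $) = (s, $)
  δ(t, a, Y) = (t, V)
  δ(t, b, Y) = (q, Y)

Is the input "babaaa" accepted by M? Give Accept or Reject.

Accept

(p, babaaa, $) ⊢ (p, babaaa, V$) ⊢ (r, abaaa, $) ⊢ (r, abaaa, Y$) ⊢ (t, baaa, Y$) ⊢ (q, aaa, Y$) ⊢ (t, aa, $) ⊢ (s, a, $) ⊢ (q, ε, V$)
All input consumed; state q ∈ F.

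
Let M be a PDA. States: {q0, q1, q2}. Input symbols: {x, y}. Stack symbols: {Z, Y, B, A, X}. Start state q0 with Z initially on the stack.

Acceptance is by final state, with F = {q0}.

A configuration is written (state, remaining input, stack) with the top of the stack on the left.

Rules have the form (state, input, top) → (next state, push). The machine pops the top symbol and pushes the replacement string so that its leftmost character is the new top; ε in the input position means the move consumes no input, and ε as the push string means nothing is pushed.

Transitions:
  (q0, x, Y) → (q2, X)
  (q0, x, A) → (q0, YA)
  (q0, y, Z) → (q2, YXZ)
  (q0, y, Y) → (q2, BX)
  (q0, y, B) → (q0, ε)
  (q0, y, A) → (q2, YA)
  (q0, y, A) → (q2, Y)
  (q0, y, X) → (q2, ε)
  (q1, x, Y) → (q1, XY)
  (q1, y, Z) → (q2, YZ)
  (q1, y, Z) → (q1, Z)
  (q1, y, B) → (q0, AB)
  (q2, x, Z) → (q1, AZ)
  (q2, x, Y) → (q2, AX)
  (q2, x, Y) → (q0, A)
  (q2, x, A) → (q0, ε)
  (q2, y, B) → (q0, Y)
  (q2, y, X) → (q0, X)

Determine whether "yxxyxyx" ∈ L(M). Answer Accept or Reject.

No computation consumes all input and reaches a final state.

Reject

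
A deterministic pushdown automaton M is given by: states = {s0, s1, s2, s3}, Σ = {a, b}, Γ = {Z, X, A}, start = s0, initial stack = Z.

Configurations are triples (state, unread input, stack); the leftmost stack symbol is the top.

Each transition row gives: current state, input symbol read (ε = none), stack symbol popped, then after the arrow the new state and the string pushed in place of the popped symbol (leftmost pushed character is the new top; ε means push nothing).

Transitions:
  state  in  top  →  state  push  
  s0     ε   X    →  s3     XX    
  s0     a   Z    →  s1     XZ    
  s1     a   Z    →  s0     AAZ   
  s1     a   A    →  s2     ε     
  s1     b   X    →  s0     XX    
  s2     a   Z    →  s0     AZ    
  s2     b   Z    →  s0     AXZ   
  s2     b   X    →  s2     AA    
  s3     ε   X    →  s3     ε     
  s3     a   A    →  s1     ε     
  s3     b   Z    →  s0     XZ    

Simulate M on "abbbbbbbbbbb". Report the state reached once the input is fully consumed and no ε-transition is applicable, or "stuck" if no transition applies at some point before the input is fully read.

s3

(s0, abbbbbbbbbbb, Z)
  read a, top Z: go to s1, push XZ → (s1, bbbbbbbbbbb, XZ)
  read b, top X: go to s0, push XX → (s0, bbbbbbbbbb, XXZ)
  ε-move, top X: go to s3, push XX → (s3, bbbbbbbbbb, XXXZ)
  ε-move, top X: go to s3, push ε → (s3, bbbbbbbbbb, XXZ)
  ε-move, top X: go to s3, push ε → (s3, bbbbbbbbbb, XZ)
  ε-move, top X: go to s3, push ε → (s3, bbbbbbbbbb, Z)
  read b, top Z: go to s0, push XZ → (s0, bbbbbbbbb, XZ)
  ε-move, top X: go to s3, push XX → (s3, bbbbbbbbb, XXZ)
  ε-move, top X: go to s3, push ε → (s3, bbbbbbbbb, XZ)
  ε-move, top X: go to s3, push ε → (s3, bbbbbbbbb, Z)
  read b, top Z: go to s0, push XZ → (s0, bbbbbbbb, XZ)
  ε-move, top X: go to s3, push XX → (s3, bbbbbbbb, XXZ)
  ε-move, top X: go to s3, push ε → (s3, bbbbbbbb, XZ)
  ε-move, top X: go to s3, push ε → (s3, bbbbbbbb, Z)
  read b, top Z: go to s0, push XZ → (s0, bbbbbbb, XZ)
  ε-move, top X: go to s3, push XX → (s3, bbbbbbb, XXZ)
  ε-move, top X: go to s3, push ε → (s3, bbbbbbb, XZ)
  ε-move, top X: go to s3, push ε → (s3, bbbbbbb, Z)
  read b, top Z: go to s0, push XZ → (s0, bbbbbb, XZ)
  ε-move, top X: go to s3, push XX → (s3, bbbbbb, XXZ)
  ε-move, top X: go to s3, push ε → (s3, bbbbbb, XZ)
  ε-move, top X: go to s3, push ε → (s3, bbbbbb, Z)
  read b, top Z: go to s0, push XZ → (s0, bbbbb, XZ)
  ε-move, top X: go to s3, push XX → (s3, bbbbb, XXZ)
  ε-move, top X: go to s3, push ε → (s3, bbbbb, XZ)
  ε-move, top X: go to s3, push ε → (s3, bbbbb, Z)
  read b, top Z: go to s0, push XZ → (s0, bbbb, XZ)
  ε-move, top X: go to s3, push XX → (s3, bbbb, XXZ)
  ε-move, top X: go to s3, push ε → (s3, bbbb, XZ)
  ε-move, top X: go to s3, push ε → (s3, bbbb, Z)
  read b, top Z: go to s0, push XZ → (s0, bbb, XZ)
  ε-move, top X: go to s3, push XX → (s3, bbb, XXZ)
  ε-move, top X: go to s3, push ε → (s3, bbb, XZ)
  ε-move, top X: go to s3, push ε → (s3, bbb, Z)
  read b, top Z: go to s0, push XZ → (s0, bb, XZ)
  ε-move, top X: go to s3, push XX → (s3, bb, XXZ)
  ε-move, top X: go to s3, push ε → (s3, bb, XZ)
  ε-move, top X: go to s3, push ε → (s3, bb, Z)
  read b, top Z: go to s0, push XZ → (s0, b, XZ)
  ε-move, top X: go to s3, push XX → (s3, b, XXZ)
  ε-move, top X: go to s3, push ε → (s3, b, XZ)
  ε-move, top X: go to s3, push ε → (s3, b, Z)
  read b, top Z: go to s0, push XZ → (s0, ε, XZ)
  ε-move, top X: go to s3, push XX → (s3, ε, XXZ)
  ε-move, top X: go to s3, push ε → (s3, ε, XZ)
  ε-move, top X: go to s3, push ε → (s3, ε, Z)
All input consumed; M is in state s3.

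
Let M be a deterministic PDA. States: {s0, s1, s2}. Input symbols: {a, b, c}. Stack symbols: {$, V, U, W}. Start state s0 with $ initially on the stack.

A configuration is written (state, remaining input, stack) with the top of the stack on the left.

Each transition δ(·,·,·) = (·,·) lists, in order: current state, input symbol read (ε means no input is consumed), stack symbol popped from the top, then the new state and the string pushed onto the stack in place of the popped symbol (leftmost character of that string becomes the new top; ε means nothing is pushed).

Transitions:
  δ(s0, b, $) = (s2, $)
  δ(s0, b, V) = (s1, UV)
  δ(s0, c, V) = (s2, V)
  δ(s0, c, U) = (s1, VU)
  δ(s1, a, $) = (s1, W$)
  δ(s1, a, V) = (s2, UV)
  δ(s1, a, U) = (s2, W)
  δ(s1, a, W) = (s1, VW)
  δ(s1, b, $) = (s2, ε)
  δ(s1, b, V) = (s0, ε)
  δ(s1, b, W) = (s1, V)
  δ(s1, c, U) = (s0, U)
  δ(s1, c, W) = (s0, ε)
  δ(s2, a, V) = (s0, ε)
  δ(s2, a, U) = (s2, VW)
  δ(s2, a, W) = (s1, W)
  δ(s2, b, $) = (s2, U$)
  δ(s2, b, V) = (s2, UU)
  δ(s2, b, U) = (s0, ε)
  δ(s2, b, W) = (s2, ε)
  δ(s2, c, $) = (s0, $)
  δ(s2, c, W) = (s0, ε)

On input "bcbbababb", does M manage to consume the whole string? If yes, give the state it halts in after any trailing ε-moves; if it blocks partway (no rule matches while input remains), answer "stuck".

(s0, bcbbababb, $) ⊢ (s2, cbbababb, $) ⊢ (s0, bbababb, $) ⊢ (s2, bababb, $) ⊢ (s2, ababb, U$) ⊢ (s2, babb, VW$) ⊢ (s2, abb, UUW$) ⊢ (s2, bb, VWUW$) ⊢ (s2, b, UUWUW$) ⊢ (s0, ε, UWUW$)
All input consumed; M is in state s0.

s0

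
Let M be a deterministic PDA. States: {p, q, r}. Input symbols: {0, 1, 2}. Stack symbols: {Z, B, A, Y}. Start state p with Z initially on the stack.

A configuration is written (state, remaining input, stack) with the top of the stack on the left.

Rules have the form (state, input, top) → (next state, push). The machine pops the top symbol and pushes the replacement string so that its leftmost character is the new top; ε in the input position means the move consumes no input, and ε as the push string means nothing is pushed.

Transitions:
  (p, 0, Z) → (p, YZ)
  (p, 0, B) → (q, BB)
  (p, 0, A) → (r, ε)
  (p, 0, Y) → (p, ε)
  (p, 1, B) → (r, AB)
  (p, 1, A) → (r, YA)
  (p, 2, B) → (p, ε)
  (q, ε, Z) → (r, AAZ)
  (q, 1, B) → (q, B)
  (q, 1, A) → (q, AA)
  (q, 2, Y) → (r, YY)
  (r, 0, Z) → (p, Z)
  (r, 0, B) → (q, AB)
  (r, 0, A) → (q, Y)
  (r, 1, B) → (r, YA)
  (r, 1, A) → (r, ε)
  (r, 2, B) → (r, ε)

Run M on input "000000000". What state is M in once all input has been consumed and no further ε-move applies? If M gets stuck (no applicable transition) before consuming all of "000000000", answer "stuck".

p

(p, 000000000, Z)
  read 0, top Z: go to p, push YZ → (p, 00000000, YZ)
  read 0, top Y: go to p, push ε → (p, 0000000, Z)
  read 0, top Z: go to p, push YZ → (p, 000000, YZ)
  read 0, top Y: go to p, push ε → (p, 00000, Z)
  read 0, top Z: go to p, push YZ → (p, 0000, YZ)
  read 0, top Y: go to p, push ε → (p, 000, Z)
  read 0, top Z: go to p, push YZ → (p, 00, YZ)
  read 0, top Y: go to p, push ε → (p, 0, Z)
  read 0, top Z: go to p, push YZ → (p, ε, YZ)
All input consumed; M is in state p.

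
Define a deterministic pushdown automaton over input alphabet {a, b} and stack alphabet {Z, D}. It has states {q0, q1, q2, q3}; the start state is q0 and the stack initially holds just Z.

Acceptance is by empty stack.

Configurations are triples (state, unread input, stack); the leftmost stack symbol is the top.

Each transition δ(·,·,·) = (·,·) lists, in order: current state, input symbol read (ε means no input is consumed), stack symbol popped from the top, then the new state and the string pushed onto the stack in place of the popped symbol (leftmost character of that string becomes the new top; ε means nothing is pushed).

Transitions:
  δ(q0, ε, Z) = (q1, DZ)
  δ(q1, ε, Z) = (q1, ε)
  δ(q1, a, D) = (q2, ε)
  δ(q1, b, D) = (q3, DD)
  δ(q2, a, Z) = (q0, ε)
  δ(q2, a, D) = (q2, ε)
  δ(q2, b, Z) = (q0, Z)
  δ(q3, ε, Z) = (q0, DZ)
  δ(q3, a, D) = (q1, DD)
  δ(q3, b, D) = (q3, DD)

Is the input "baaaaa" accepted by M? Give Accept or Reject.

(q0, baaaaa, Z)
  ε-move, top Z: go to q1, push DZ → (q1, baaaaa, DZ)
  read b, top D: go to q3, push DD → (q3, aaaaa, DDZ)
  read a, top D: go to q1, push DD → (q1, aaaa, DDDZ)
  read a, top D: go to q2, push ε → (q2, aaa, DDZ)
  read a, top D: go to q2, push ε → (q2, aa, DZ)
  read a, top D: go to q2, push ε → (q2, a, Z)
  read a, top Z: go to q0, push ε → (q0, ε, ε)
All input consumed and the stack is empty.

Accept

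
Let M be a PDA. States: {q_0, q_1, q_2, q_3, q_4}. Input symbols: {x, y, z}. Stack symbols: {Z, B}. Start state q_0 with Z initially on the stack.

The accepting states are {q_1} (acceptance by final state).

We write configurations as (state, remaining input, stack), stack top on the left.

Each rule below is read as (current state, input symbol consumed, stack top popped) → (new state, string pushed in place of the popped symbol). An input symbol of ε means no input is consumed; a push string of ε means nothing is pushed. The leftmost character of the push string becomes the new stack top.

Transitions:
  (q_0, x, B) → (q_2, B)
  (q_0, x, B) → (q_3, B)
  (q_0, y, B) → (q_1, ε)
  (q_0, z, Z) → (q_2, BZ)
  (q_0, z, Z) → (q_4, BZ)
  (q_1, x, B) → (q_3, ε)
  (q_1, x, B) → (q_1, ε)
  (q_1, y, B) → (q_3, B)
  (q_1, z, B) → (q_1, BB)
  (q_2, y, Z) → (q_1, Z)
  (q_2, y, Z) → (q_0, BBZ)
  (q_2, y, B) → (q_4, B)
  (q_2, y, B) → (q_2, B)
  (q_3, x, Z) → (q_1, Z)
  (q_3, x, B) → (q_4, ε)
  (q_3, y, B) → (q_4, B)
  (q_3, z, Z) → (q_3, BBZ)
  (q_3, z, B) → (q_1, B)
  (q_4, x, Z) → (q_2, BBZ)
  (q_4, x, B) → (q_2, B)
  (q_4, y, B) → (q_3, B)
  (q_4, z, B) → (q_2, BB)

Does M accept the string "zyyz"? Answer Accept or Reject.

One accepting computation: (q_0, zyyz, Z) ⊢ (q_2, yyz, BZ) ⊢ (q_4, yz, BZ) ⊢ (q_3, z, BZ) ⊢ (q_1, ε, BZ)
All input consumed and state q_1 ∈ F.

Accept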